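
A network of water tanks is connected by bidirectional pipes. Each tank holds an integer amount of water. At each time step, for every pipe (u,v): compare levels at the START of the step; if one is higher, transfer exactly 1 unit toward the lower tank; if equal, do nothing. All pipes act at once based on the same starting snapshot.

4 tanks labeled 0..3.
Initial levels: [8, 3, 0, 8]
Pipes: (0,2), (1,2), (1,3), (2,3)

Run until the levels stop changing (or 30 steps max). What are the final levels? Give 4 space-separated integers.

Answer: 4 4 7 4

Derivation:
Step 1: flows [0->2,1->2,3->1,3->2] -> levels [7 3 3 6]
Step 2: flows [0->2,1=2,3->1,3->2] -> levels [6 4 5 4]
Step 3: flows [0->2,2->1,1=3,2->3] -> levels [5 5 4 5]
Step 4: flows [0->2,1->2,1=3,3->2] -> levels [4 4 7 4]
Step 5: flows [2->0,2->1,1=3,2->3] -> levels [5 5 4 5]
  -> period-2 cycle: step 5 state = step 3 state; never stabilizes
  -> state at step 30: (30-3) mod 2 = 1, same as step 4 -> [4 4 7 4]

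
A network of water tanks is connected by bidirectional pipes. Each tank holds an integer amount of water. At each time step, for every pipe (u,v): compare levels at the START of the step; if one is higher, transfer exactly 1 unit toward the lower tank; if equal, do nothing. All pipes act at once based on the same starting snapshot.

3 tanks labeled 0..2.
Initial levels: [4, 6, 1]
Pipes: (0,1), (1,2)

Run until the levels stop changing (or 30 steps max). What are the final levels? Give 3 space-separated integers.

Step 1: flows [1->0,1->2] -> levels [5 4 2]
Step 2: flows [0->1,1->2] -> levels [4 4 3]
Step 3: flows [0=1,1->2] -> levels [4 3 4]
Step 4: flows [0->1,2->1] -> levels [3 5 3]
Step 5: flows [1->0,1->2] -> levels [4 3 4]
  -> period-2 cycle: step 5 state = step 3 state; never stabilizes
  -> state at step 30: (30-3) mod 2 = 1, same as step 4 -> [3 5 3]

Answer: 3 5 3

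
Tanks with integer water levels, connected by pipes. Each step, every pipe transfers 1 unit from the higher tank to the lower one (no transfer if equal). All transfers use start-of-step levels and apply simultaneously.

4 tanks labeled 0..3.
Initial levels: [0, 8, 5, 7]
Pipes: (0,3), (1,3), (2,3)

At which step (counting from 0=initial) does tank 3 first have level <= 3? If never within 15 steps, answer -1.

Step 1: flows [3->0,1->3,3->2] -> levels [1 7 6 6]
Step 2: flows [3->0,1->3,2=3] -> levels [2 6 6 6]
Step 3: flows [3->0,1=3,2=3] -> levels [3 6 6 5]
Step 4: flows [3->0,1->3,2->3] -> levels [4 5 5 6]
Step 5: flows [3->0,3->1,3->2] -> levels [5 6 6 3]
Tank 3 first reaches <=3 at step 5

Answer: 5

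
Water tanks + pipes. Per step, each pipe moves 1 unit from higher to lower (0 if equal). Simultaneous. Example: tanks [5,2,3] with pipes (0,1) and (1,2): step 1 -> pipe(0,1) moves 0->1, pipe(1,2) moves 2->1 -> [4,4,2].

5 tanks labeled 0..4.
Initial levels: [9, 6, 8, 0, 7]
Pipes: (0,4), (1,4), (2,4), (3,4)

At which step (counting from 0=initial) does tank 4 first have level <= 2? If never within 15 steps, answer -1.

Answer: -1

Derivation:
Step 1: flows [0->4,4->1,2->4,4->3] -> levels [8 7 7 1 7]
Step 2: flows [0->4,1=4,2=4,4->3] -> levels [7 7 7 2 7]
Step 3: flows [0=4,1=4,2=4,4->3] -> levels [7 7 7 3 6]
Step 4: flows [0->4,1->4,2->4,4->3] -> levels [6 6 6 4 8]
Step 5: flows [4->0,4->1,4->2,4->3] -> levels [7 7 7 5 4]
Step 6: flows [0->4,1->4,2->4,3->4] -> levels [6 6 6 4 8]
  -> period-2 cycle (repeats step 4); tank 4 never drops to <=2
Tank 4 never reaches <=2 within 15 steps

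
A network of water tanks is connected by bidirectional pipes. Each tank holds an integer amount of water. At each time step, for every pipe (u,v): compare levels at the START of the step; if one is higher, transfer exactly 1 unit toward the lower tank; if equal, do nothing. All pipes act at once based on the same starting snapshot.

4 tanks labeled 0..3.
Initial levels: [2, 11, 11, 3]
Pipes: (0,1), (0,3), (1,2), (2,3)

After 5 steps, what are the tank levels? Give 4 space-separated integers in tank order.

Step 1: flows [1->0,3->0,1=2,2->3] -> levels [4 10 10 3]
Step 2: flows [1->0,0->3,1=2,2->3] -> levels [4 9 9 5]
Step 3: flows [1->0,3->0,1=2,2->3] -> levels [6 8 8 5]
Step 4: flows [1->0,0->3,1=2,2->3] -> levels [6 7 7 7]
Step 5: flows [1->0,3->0,1=2,2=3] -> levels [8 6 7 6]

Answer: 8 6 7 6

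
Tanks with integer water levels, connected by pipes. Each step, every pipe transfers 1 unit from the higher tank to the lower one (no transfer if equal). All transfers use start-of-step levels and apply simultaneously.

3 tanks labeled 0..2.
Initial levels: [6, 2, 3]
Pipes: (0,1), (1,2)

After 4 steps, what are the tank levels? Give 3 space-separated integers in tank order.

Step 1: flows [0->1,2->1] -> levels [5 4 2]
Step 2: flows [0->1,1->2] -> levels [4 4 3]
Step 3: flows [0=1,1->2] -> levels [4 3 4]
Step 4: flows [0->1,2->1] -> levels [3 5 3]

Answer: 3 5 3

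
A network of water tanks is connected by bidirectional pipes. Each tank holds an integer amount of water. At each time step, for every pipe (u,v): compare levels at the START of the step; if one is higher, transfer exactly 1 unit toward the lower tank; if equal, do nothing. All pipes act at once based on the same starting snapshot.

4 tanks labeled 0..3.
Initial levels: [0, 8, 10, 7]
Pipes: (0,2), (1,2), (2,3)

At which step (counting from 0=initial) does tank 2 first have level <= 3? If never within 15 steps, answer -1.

Answer: -1

Derivation:
Step 1: flows [2->0,2->1,2->3] -> levels [1 9 7 8]
Step 2: flows [2->0,1->2,3->2] -> levels [2 8 8 7]
Step 3: flows [2->0,1=2,2->3] -> levels [3 8 6 8]
Step 4: flows [2->0,1->2,3->2] -> levels [4 7 7 7]
Step 5: flows [2->0,1=2,2=3] -> levels [5 7 6 7]
Step 6: flows [2->0,1->2,3->2] -> levels [6 6 7 6]
Step 7: flows [2->0,2->1,2->3] -> levels [7 7 4 7]
Step 8: flows [0->2,1->2,3->2] -> levels [6 6 7 6]
  -> period-2 cycle (repeats step 6); tank 2 never drops to <=3
Tank 2 never reaches <=3 within 15 steps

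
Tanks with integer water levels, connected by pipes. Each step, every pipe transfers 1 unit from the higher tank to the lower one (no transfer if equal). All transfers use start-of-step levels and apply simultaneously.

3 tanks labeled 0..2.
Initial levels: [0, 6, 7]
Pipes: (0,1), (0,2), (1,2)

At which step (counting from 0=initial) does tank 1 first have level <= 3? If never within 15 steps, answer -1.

Step 1: flows [1->0,2->0,2->1] -> levels [2 6 5]
Step 2: flows [1->0,2->0,1->2] -> levels [4 4 5]
Step 3: flows [0=1,2->0,2->1] -> levels [5 5 3]
Step 4: flows [0=1,0->2,1->2] -> levels [4 4 5]
  -> period-2 cycle (repeats step 2); tank 1 never drops to <=3
Tank 1 never reaches <=3 within 15 steps

Answer: -1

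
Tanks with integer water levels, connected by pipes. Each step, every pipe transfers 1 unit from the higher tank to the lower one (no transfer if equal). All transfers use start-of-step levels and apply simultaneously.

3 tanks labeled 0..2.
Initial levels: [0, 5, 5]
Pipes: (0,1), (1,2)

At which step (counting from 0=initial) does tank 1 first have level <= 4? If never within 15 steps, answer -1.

Answer: 1

Derivation:
Step 1: flows [1->0,1=2] -> levels [1 4 5]
Tank 1 first reaches <=4 at step 1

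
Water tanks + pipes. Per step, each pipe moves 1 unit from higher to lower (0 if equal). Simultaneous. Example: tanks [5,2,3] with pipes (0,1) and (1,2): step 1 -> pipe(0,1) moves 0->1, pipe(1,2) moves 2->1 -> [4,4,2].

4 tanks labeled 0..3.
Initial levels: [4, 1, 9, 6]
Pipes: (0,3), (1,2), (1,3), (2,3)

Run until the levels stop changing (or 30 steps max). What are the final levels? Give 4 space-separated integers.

Step 1: flows [3->0,2->1,3->1,2->3] -> levels [5 3 7 5]
Step 2: flows [0=3,2->1,3->1,2->3] -> levels [5 5 5 5]
Step 3: flows [0=3,1=2,1=3,2=3] -> levels [5 5 5 5]
  -> stable (no change)

Answer: 5 5 5 5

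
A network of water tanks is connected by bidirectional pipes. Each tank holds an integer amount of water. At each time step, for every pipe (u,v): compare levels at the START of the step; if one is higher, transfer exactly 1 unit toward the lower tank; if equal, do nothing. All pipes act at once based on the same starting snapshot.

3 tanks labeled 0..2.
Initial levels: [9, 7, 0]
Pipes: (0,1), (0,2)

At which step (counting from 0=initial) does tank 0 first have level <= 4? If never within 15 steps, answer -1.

Answer: 7

Derivation:
Step 1: flows [0->1,0->2] -> levels [7 8 1]
Step 2: flows [1->0,0->2] -> levels [7 7 2]
Step 3: flows [0=1,0->2] -> levels [6 7 3]
Step 4: flows [1->0,0->2] -> levels [6 6 4]
Step 5: flows [0=1,0->2] -> levels [5 6 5]
Step 6: flows [1->0,0=2] -> levels [6 5 5]
Step 7: flows [0->1,0->2] -> levels [4 6 6]
Tank 0 first reaches <=4 at step 7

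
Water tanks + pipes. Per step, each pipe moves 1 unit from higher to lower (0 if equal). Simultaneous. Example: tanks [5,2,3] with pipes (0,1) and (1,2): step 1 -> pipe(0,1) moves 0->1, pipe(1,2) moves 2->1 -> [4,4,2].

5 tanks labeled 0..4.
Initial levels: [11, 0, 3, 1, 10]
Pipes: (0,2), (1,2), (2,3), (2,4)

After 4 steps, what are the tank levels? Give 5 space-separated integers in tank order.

Step 1: flows [0->2,2->1,2->3,4->2] -> levels [10 1 3 2 9]
Step 2: flows [0->2,2->1,2->3,4->2] -> levels [9 2 3 3 8]
Step 3: flows [0->2,2->1,2=3,4->2] -> levels [8 3 4 3 7]
Step 4: flows [0->2,2->1,2->3,4->2] -> levels [7 4 4 4 6]

Answer: 7 4 4 4 6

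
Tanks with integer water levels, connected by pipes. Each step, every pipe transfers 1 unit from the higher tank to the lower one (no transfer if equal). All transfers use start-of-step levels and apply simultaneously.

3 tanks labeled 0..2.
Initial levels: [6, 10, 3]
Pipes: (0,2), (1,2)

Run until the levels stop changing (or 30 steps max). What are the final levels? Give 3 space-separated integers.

Step 1: flows [0->2,1->2] -> levels [5 9 5]
Step 2: flows [0=2,1->2] -> levels [5 8 6]
Step 3: flows [2->0,1->2] -> levels [6 7 6]
Step 4: flows [0=2,1->2] -> levels [6 6 7]
Step 5: flows [2->0,2->1] -> levels [7 7 5]
Step 6: flows [0->2,1->2] -> levels [6 6 7]
  -> period-2 cycle: step 6 state = step 4 state; never stabilizes
  -> state at step 30: (30-4) mod 2 = 0, same as step 4 -> [6 6 7]

Answer: 6 6 7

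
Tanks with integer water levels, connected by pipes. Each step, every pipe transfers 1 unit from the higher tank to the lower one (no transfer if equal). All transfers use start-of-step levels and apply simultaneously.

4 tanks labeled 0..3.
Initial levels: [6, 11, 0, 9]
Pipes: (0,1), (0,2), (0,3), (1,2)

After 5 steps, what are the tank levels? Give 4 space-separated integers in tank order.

Step 1: flows [1->0,0->2,3->0,1->2] -> levels [7 9 2 8]
Step 2: flows [1->0,0->2,3->0,1->2] -> levels [8 7 4 7]
Step 3: flows [0->1,0->2,0->3,1->2] -> levels [5 7 6 8]
Step 4: flows [1->0,2->0,3->0,1->2] -> levels [8 5 6 7]
Step 5: flows [0->1,0->2,0->3,2->1] -> levels [5 7 6 8]

Answer: 5 7 6 8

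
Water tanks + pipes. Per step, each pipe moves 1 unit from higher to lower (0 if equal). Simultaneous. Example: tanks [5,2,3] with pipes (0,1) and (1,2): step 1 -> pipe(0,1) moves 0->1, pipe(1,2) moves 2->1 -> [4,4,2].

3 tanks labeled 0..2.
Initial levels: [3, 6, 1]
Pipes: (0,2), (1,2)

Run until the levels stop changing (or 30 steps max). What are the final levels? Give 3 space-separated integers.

Step 1: flows [0->2,1->2] -> levels [2 5 3]
Step 2: flows [2->0,1->2] -> levels [3 4 3]
Step 3: flows [0=2,1->2] -> levels [3 3 4]
Step 4: flows [2->0,2->1] -> levels [4 4 2]
Step 5: flows [0->2,1->2] -> levels [3 3 4]
  -> period-2 cycle: step 5 state = step 3 state; never stabilizes
  -> state at step 30: (30-3) mod 2 = 1, same as step 4 -> [4 4 2]

Answer: 4 4 2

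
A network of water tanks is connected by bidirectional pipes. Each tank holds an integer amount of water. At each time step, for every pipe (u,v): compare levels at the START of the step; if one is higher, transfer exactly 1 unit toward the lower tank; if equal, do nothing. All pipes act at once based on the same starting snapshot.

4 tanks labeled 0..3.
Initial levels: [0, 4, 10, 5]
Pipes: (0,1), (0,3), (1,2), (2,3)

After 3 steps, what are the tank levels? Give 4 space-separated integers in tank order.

Step 1: flows [1->0,3->0,2->1,2->3] -> levels [2 4 8 5]
Step 2: flows [1->0,3->0,2->1,2->3] -> levels [4 4 6 5]
Step 3: flows [0=1,3->0,2->1,2->3] -> levels [5 5 4 5]

Answer: 5 5 4 5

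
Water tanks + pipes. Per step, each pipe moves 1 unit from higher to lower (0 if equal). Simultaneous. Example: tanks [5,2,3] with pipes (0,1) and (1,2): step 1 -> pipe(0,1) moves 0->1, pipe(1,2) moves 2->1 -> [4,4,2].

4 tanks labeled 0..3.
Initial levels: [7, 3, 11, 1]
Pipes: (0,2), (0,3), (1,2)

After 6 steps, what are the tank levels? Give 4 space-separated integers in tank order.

Step 1: flows [2->0,0->3,2->1] -> levels [7 4 9 2]
Step 2: flows [2->0,0->3,2->1] -> levels [7 5 7 3]
Step 3: flows [0=2,0->3,2->1] -> levels [6 6 6 4]
Step 4: flows [0=2,0->3,1=2] -> levels [5 6 6 5]
Step 5: flows [2->0,0=3,1=2] -> levels [6 6 5 5]
Step 6: flows [0->2,0->3,1->2] -> levels [4 5 7 6]

Answer: 4 5 7 6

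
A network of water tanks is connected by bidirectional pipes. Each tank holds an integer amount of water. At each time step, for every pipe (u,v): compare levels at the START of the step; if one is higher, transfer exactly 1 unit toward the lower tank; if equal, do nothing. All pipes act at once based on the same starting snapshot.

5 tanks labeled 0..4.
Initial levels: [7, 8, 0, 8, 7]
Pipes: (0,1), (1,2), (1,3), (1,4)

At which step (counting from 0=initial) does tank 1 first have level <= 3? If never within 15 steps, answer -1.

Answer: -1

Derivation:
Step 1: flows [1->0,1->2,1=3,1->4] -> levels [8 5 1 8 8]
Step 2: flows [0->1,1->2,3->1,4->1] -> levels [7 7 2 7 7]
Step 3: flows [0=1,1->2,1=3,1=4] -> levels [7 6 3 7 7]
Step 4: flows [0->1,1->2,3->1,4->1] -> levels [6 8 4 6 6]
Step 5: flows [1->0,1->2,1->3,1->4] -> levels [7 4 5 7 7]
Step 6: flows [0->1,2->1,3->1,4->1] -> levels [6 8 4 6 6]
  -> period-2 cycle (repeats step 4); tank 1 never drops to <=3
Tank 1 never reaches <=3 within 15 steps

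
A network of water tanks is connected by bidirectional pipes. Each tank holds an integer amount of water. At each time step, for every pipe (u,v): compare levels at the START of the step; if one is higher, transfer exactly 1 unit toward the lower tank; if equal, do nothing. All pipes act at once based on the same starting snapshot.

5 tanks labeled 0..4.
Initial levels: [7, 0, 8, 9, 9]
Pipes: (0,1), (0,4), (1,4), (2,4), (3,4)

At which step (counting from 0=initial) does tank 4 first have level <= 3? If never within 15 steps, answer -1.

Answer: -1

Derivation:
Step 1: flows [0->1,4->0,4->1,4->2,3=4] -> levels [7 2 9 9 6]
Step 2: flows [0->1,0->4,4->1,2->4,3->4] -> levels [5 4 8 8 8]
Step 3: flows [0->1,4->0,4->1,2=4,3=4] -> levels [5 6 8 8 6]
Step 4: flows [1->0,4->0,1=4,2->4,3->4] -> levels [7 5 7 7 7]
Step 5: flows [0->1,0=4,4->1,2=4,3=4] -> levels [6 7 7 7 6]
Step 6: flows [1->0,0=4,1->4,2->4,3->4] -> levels [7 5 6 6 9]
Step 7: flows [0->1,4->0,4->1,4->2,4->3] -> levels [7 7 7 7 5]
Step 8: flows [0=1,0->4,1->4,2->4,3->4] -> levels [6 6 6 6 9]
Step 9: flows [0=1,4->0,4->1,4->2,4->3] -> levels [7 7 7 7 5]
  -> period-2 cycle (repeats step 7); tank 4 never drops to <=3
Tank 4 never reaches <=3 within 15 steps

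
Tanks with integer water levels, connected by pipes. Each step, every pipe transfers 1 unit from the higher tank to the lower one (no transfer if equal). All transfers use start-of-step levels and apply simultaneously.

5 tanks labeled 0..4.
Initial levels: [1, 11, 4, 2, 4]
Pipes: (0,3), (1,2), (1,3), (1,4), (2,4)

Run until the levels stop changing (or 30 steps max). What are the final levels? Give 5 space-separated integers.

Answer: 3 3 6 4 6

Derivation:
Step 1: flows [3->0,1->2,1->3,1->4,2=4] -> levels [2 8 5 2 5]
Step 2: flows [0=3,1->2,1->3,1->4,2=4] -> levels [2 5 6 3 6]
Step 3: flows [3->0,2->1,1->3,4->1,2=4] -> levels [3 6 5 3 5]
Step 4: flows [0=3,1->2,1->3,1->4,2=4] -> levels [3 3 6 4 6]
Step 5: flows [3->0,2->1,3->1,4->1,2=4] -> levels [4 6 5 2 5]
Step 6: flows [0->3,1->2,1->3,1->4,2=4] -> levels [3 3 6 4 6]
  -> period-2 cycle: step 6 state = step 4 state; never stabilizes
  -> state at step 30: (30-4) mod 2 = 0, same as step 4 -> [3 3 6 4 6]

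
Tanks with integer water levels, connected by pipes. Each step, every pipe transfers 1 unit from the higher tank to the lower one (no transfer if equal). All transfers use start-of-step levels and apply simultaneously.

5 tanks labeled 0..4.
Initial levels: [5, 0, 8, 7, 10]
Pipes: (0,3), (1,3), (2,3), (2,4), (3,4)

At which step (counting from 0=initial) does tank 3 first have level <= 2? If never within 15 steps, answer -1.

Answer: -1

Derivation:
Step 1: flows [3->0,3->1,2->3,4->2,4->3] -> levels [6 1 8 7 8]
Step 2: flows [3->0,3->1,2->3,2=4,4->3] -> levels [7 2 7 7 7]
Step 3: flows [0=3,3->1,2=3,2=4,3=4] -> levels [7 3 7 6 7]
Step 4: flows [0->3,3->1,2->3,2=4,4->3] -> levels [6 4 6 8 6]
Step 5: flows [3->0,3->1,3->2,2=4,3->4] -> levels [7 5 7 4 7]
Step 6: flows [0->3,1->3,2->3,2=4,4->3] -> levels [6 4 6 8 6]
  -> period-2 cycle (repeats step 4); tank 3 never drops to <=2
Tank 3 never reaches <=2 within 15 steps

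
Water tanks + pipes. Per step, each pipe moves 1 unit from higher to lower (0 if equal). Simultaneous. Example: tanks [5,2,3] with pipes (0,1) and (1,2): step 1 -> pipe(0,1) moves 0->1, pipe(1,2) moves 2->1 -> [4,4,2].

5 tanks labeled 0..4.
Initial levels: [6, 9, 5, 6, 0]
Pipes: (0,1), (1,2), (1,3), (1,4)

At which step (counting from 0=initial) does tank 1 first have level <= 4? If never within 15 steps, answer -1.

Answer: 3

Derivation:
Step 1: flows [1->0,1->2,1->3,1->4] -> levels [7 5 6 7 1]
Step 2: flows [0->1,2->1,3->1,1->4] -> levels [6 7 5 6 2]
Step 3: flows [1->0,1->2,1->3,1->4] -> levels [7 3 6 7 3]
Tank 1 first reaches <=4 at step 3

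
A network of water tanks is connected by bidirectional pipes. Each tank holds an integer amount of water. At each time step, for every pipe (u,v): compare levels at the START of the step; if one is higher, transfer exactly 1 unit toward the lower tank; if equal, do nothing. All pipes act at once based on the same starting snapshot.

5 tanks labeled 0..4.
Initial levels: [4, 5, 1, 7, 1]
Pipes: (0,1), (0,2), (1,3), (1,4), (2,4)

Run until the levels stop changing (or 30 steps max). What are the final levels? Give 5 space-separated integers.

Step 1: flows [1->0,0->2,3->1,1->4,2=4] -> levels [4 4 2 6 2]
Step 2: flows [0=1,0->2,3->1,1->4,2=4] -> levels [3 4 3 5 3]
Step 3: flows [1->0,0=2,3->1,1->4,2=4] -> levels [4 3 3 4 4]
Step 4: flows [0->1,0->2,3->1,4->1,4->2] -> levels [2 6 5 3 2]
Step 5: flows [1->0,2->0,1->3,1->4,2->4] -> levels [4 3 3 4 4]
  -> period-2 cycle: step 5 state = step 3 state; never stabilizes
  -> state at step 30: (30-3) mod 2 = 1, same as step 4 -> [2 6 5 3 2]

Answer: 2 6 5 3 2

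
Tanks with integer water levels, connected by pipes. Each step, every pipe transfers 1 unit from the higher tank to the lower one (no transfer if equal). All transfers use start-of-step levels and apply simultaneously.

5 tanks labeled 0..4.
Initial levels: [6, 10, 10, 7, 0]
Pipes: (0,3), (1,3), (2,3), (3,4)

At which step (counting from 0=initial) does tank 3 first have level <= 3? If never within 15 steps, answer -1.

Step 1: flows [3->0,1->3,2->3,3->4] -> levels [7 9 9 7 1]
Step 2: flows [0=3,1->3,2->3,3->4] -> levels [7 8 8 8 2]
Step 3: flows [3->0,1=3,2=3,3->4] -> levels [8 8 8 6 3]
Step 4: flows [0->3,1->3,2->3,3->4] -> levels [7 7 7 8 4]
Step 5: flows [3->0,3->1,3->2,3->4] -> levels [8 8 8 4 5]
Step 6: flows [0->3,1->3,2->3,4->3] -> levels [7 7 7 8 4]
  -> period-2 cycle (repeats step 4); tank 3 never drops to <=3
Tank 3 never reaches <=3 within 15 steps

Answer: -1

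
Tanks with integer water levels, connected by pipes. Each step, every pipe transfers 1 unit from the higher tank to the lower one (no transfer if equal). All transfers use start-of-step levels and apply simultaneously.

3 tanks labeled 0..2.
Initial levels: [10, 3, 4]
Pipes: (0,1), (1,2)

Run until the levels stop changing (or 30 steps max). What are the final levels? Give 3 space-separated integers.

Answer: 5 7 5

Derivation:
Step 1: flows [0->1,2->1] -> levels [9 5 3]
Step 2: flows [0->1,1->2] -> levels [8 5 4]
Step 3: flows [0->1,1->2] -> levels [7 5 5]
Step 4: flows [0->1,1=2] -> levels [6 6 5]
Step 5: flows [0=1,1->2] -> levels [6 5 6]
Step 6: flows [0->1,2->1] -> levels [5 7 5]
Step 7: flows [1->0,1->2] -> levels [6 5 6]
  -> period-2 cycle: step 7 state = step 5 state; never stabilizes
  -> state at step 30: (30-5) mod 2 = 1, same as step 6 -> [5 7 5]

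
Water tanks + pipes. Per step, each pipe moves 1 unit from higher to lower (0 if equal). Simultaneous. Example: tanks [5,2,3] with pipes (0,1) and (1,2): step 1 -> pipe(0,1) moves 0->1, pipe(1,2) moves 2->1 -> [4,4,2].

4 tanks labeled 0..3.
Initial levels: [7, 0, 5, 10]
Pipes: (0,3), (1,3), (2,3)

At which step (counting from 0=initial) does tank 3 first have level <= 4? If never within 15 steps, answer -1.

Step 1: flows [3->0,3->1,3->2] -> levels [8 1 6 7]
Step 2: flows [0->3,3->1,3->2] -> levels [7 2 7 6]
Step 3: flows [0->3,3->1,2->3] -> levels [6 3 6 7]
Step 4: flows [3->0,3->1,3->2] -> levels [7 4 7 4]
Tank 3 first reaches <=4 at step 4

Answer: 4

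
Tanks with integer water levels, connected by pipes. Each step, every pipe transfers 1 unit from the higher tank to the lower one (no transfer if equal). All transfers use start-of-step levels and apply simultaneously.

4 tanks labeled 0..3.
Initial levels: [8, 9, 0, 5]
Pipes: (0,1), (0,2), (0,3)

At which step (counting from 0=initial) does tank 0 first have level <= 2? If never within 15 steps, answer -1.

Step 1: flows [1->0,0->2,0->3] -> levels [7 8 1 6]
Step 2: flows [1->0,0->2,0->3] -> levels [6 7 2 7]
Step 3: flows [1->0,0->2,3->0] -> levels [7 6 3 6]
Step 4: flows [0->1,0->2,0->3] -> levels [4 7 4 7]
Step 5: flows [1->0,0=2,3->0] -> levels [6 6 4 6]
Step 6: flows [0=1,0->2,0=3] -> levels [5 6 5 6]
Step 7: flows [1->0,0=2,3->0] -> levels [7 5 5 5]
Step 8: flows [0->1,0->2,0->3] -> levels [4 6 6 6]
Step 9: flows [1->0,2->0,3->0] -> levels [7 5 5 5]
  -> period-2 cycle (repeats step 7); tank 0 never drops to <=2
Tank 0 never reaches <=2 within 15 steps

Answer: -1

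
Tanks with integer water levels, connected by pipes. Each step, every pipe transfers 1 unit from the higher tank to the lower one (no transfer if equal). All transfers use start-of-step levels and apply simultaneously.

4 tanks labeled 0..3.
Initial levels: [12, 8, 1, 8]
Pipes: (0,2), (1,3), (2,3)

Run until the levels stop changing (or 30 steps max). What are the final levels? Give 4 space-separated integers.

Step 1: flows [0->2,1=3,3->2] -> levels [11 8 3 7]
Step 2: flows [0->2,1->3,3->2] -> levels [10 7 5 7]
Step 3: flows [0->2,1=3,3->2] -> levels [9 7 7 6]
Step 4: flows [0->2,1->3,2->3] -> levels [8 6 7 8]
Step 5: flows [0->2,3->1,3->2] -> levels [7 7 9 6]
Step 6: flows [2->0,1->3,2->3] -> levels [8 6 7 8]
  -> period-2 cycle: step 6 state = step 4 state; never stabilizes
  -> state at step 30: (30-4) mod 2 = 0, same as step 4 -> [8 6 7 8]

Answer: 8 6 7 8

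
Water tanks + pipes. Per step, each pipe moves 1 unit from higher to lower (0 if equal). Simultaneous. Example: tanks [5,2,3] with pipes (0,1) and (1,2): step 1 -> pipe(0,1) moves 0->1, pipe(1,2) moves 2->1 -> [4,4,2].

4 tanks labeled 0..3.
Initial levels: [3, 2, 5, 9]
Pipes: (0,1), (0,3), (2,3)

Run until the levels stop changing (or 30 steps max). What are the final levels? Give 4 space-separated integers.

Answer: 6 4 5 4

Derivation:
Step 1: flows [0->1,3->0,3->2] -> levels [3 3 6 7]
Step 2: flows [0=1,3->0,3->2] -> levels [4 3 7 5]
Step 3: flows [0->1,3->0,2->3] -> levels [4 4 6 5]
Step 4: flows [0=1,3->0,2->3] -> levels [5 4 5 5]
Step 5: flows [0->1,0=3,2=3] -> levels [4 5 5 5]
Step 6: flows [1->0,3->0,2=3] -> levels [6 4 5 4]
Step 7: flows [0->1,0->3,2->3] -> levels [4 5 4 6]
Step 8: flows [1->0,3->0,3->2] -> levels [6 4 5 4]
  -> period-2 cycle: step 8 state = step 6 state; never stabilizes
  -> state at step 30: (30-6) mod 2 = 0, same as step 6 -> [6 4 5 4]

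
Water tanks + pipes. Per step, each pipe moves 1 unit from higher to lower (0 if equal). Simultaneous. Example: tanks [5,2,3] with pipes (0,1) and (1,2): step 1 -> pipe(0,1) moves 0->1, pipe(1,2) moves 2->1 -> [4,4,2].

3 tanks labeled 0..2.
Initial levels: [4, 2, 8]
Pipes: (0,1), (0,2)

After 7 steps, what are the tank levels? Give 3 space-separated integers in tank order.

Step 1: flows [0->1,2->0] -> levels [4 3 7]
Step 2: flows [0->1,2->0] -> levels [4 4 6]
Step 3: flows [0=1,2->0] -> levels [5 4 5]
Step 4: flows [0->1,0=2] -> levels [4 5 5]
Step 5: flows [1->0,2->0] -> levels [6 4 4]
Step 6: flows [0->1,0->2] -> levels [4 5 5]
  -> period-2 cycle: step 6 state = step 4 state
  -> state at step 7: (7-4) mod 2 = 1, same as step 5 -> [6 4 4]

Answer: 6 4 4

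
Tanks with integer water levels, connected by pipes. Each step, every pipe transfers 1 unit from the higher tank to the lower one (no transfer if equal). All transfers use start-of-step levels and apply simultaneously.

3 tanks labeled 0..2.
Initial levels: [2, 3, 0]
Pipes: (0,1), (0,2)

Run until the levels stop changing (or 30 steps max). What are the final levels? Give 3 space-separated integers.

Answer: 1 2 2

Derivation:
Step 1: flows [1->0,0->2] -> levels [2 2 1]
Step 2: flows [0=1,0->2] -> levels [1 2 2]
Step 3: flows [1->0,2->0] -> levels [3 1 1]
Step 4: flows [0->1,0->2] -> levels [1 2 2]
  -> period-2 cycle: step 4 state = step 2 state; never stabilizes
  -> state at step 30: (30-2) mod 2 = 0, same as step 2 -> [1 2 2]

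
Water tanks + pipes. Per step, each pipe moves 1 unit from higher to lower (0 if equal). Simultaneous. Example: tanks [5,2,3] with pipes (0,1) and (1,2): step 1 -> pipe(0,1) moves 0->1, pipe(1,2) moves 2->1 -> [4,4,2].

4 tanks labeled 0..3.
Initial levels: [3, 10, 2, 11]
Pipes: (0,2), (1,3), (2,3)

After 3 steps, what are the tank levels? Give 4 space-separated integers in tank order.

Answer: 4 9 4 9

Derivation:
Step 1: flows [0->2,3->1,3->2] -> levels [2 11 4 9]
Step 2: flows [2->0,1->3,3->2] -> levels [3 10 4 9]
Step 3: flows [2->0,1->3,3->2] -> levels [4 9 4 9]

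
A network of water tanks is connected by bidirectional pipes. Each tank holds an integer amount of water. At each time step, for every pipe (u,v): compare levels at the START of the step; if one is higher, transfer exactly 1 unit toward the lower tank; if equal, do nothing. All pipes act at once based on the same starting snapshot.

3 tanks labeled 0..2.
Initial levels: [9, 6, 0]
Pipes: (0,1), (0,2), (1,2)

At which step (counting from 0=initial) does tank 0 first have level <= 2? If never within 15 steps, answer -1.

Answer: -1

Derivation:
Step 1: flows [0->1,0->2,1->2] -> levels [7 6 2]
Step 2: flows [0->1,0->2,1->2] -> levels [5 6 4]
Step 3: flows [1->0,0->2,1->2] -> levels [5 4 6]
Step 4: flows [0->1,2->0,2->1] -> levels [5 6 4]
  -> period-2 cycle (repeats step 2); tank 0 never drops to <=2
Tank 0 never reaches <=2 within 15 steps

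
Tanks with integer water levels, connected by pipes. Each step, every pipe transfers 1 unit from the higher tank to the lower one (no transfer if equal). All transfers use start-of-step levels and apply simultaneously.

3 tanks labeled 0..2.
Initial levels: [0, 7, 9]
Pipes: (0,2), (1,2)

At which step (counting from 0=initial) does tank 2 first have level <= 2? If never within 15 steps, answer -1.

Answer: -1

Derivation:
Step 1: flows [2->0,2->1] -> levels [1 8 7]
Step 2: flows [2->0,1->2] -> levels [2 7 7]
Step 3: flows [2->0,1=2] -> levels [3 7 6]
Step 4: flows [2->0,1->2] -> levels [4 6 6]
Step 5: flows [2->0,1=2] -> levels [5 6 5]
Step 6: flows [0=2,1->2] -> levels [5 5 6]
Step 7: flows [2->0,2->1] -> levels [6 6 4]
Step 8: flows [0->2,1->2] -> levels [5 5 6]
  -> period-2 cycle (repeats step 6); tank 2 never drops to <=2
Tank 2 never reaches <=2 within 15 steps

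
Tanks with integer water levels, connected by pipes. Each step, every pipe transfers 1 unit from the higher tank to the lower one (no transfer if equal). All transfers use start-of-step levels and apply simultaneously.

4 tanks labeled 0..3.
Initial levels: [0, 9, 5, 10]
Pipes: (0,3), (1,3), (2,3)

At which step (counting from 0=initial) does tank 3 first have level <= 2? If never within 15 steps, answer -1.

Answer: -1

Derivation:
Step 1: flows [3->0,3->1,3->2] -> levels [1 10 6 7]
Step 2: flows [3->0,1->3,3->2] -> levels [2 9 7 6]
Step 3: flows [3->0,1->3,2->3] -> levels [3 8 6 7]
Step 4: flows [3->0,1->3,3->2] -> levels [4 7 7 6]
Step 5: flows [3->0,1->3,2->3] -> levels [5 6 6 7]
Step 6: flows [3->0,3->1,3->2] -> levels [6 7 7 4]
Step 7: flows [0->3,1->3,2->3] -> levels [5 6 6 7]
  -> period-2 cycle (repeats step 5); tank 3 never drops to <=2
Tank 3 never reaches <=2 within 15 steps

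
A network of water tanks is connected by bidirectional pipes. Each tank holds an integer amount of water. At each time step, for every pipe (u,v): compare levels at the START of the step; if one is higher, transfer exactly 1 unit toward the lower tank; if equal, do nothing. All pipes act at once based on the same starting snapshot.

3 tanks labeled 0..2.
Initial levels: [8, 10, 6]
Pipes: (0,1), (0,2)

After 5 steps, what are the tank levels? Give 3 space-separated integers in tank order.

Step 1: flows [1->0,0->2] -> levels [8 9 7]
Step 2: flows [1->0,0->2] -> levels [8 8 8]
Step 3: flows [0=1,0=2] -> levels [8 8 8]
  -> stable; steps 4..5 unchanged -> [8 8 8]

Answer: 8 8 8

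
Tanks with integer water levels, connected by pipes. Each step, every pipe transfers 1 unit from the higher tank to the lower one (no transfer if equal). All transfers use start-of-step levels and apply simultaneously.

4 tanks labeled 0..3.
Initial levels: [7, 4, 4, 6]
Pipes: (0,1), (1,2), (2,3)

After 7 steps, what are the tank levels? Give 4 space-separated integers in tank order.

Answer: 6 4 6 5

Derivation:
Step 1: flows [0->1,1=2,3->2] -> levels [6 5 5 5]
Step 2: flows [0->1,1=2,2=3] -> levels [5 6 5 5]
Step 3: flows [1->0,1->2,2=3] -> levels [6 4 6 5]
Step 4: flows [0->1,2->1,2->3] -> levels [5 6 4 6]
Step 5: flows [1->0,1->2,3->2] -> levels [6 4 6 5]
  -> period-2 cycle: step 5 state = step 3 state
  -> state at step 7: (7-3) mod 2 = 0, same as step 3 -> [6 4 6 5]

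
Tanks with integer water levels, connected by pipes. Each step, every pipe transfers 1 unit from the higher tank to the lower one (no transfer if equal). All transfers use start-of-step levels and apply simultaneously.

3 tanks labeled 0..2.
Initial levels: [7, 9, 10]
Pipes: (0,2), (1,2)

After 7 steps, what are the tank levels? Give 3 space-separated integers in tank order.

Step 1: flows [2->0,2->1] -> levels [8 10 8]
Step 2: flows [0=2,1->2] -> levels [8 9 9]
Step 3: flows [2->0,1=2] -> levels [9 9 8]
Step 4: flows [0->2,1->2] -> levels [8 8 10]
Step 5: flows [2->0,2->1] -> levels [9 9 8]
  -> period-2 cycle: step 5 state = step 3 state
  -> state at step 7: (7-3) mod 2 = 0, same as step 3 -> [9 9 8]

Answer: 9 9 8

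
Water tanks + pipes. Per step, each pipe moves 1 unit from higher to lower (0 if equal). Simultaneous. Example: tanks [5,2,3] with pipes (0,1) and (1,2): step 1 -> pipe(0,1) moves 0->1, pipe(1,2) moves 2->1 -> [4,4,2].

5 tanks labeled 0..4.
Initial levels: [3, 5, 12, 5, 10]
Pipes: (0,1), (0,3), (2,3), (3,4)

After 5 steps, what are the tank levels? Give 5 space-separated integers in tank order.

Answer: 7 6 7 8 7

Derivation:
Step 1: flows [1->0,3->0,2->3,4->3] -> levels [5 4 11 6 9]
Step 2: flows [0->1,3->0,2->3,4->3] -> levels [5 5 10 7 8]
Step 3: flows [0=1,3->0,2->3,4->3] -> levels [6 5 9 8 7]
Step 4: flows [0->1,3->0,2->3,3->4] -> levels [6 6 8 7 8]
Step 5: flows [0=1,3->0,2->3,4->3] -> levels [7 6 7 8 7]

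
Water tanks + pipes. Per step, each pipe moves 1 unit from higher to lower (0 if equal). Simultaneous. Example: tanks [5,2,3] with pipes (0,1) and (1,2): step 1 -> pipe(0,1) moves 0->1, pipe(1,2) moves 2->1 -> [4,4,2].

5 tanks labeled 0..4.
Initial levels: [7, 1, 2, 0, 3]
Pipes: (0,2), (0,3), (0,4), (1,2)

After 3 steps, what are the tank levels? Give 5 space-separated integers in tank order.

Answer: 4 3 1 2 3

Derivation:
Step 1: flows [0->2,0->3,0->4,2->1] -> levels [4 2 2 1 4]
Step 2: flows [0->2,0->3,0=4,1=2] -> levels [2 2 3 2 4]
Step 3: flows [2->0,0=3,4->0,2->1] -> levels [4 3 1 2 3]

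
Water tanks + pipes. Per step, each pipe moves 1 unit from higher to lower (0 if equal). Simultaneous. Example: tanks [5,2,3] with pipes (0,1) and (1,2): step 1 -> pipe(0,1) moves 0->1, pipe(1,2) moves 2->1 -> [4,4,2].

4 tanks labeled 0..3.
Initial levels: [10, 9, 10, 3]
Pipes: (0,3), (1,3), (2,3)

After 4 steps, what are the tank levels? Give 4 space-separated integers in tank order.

Step 1: flows [0->3,1->3,2->3] -> levels [9 8 9 6]
Step 2: flows [0->3,1->3,2->3] -> levels [8 7 8 9]
Step 3: flows [3->0,3->1,3->2] -> levels [9 8 9 6]
  -> period-2 cycle: step 3 state = step 1 state
  -> state at step 4: (4-1) mod 2 = 1, same as step 2 -> [8 7 8 9]

Answer: 8 7 8 9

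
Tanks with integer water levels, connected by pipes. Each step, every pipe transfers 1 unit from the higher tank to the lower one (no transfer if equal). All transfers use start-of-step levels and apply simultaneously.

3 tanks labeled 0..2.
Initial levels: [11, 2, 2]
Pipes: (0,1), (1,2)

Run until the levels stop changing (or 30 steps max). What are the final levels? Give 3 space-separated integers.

Answer: 5 5 5

Derivation:
Step 1: flows [0->1,1=2] -> levels [10 3 2]
Step 2: flows [0->1,1->2] -> levels [9 3 3]
Step 3: flows [0->1,1=2] -> levels [8 4 3]
Step 4: flows [0->1,1->2] -> levels [7 4 4]
Step 5: flows [0->1,1=2] -> levels [6 5 4]
Step 6: flows [0->1,1->2] -> levels [5 5 5]
Step 7: flows [0=1,1=2] -> levels [5 5 5]
  -> stable (no change)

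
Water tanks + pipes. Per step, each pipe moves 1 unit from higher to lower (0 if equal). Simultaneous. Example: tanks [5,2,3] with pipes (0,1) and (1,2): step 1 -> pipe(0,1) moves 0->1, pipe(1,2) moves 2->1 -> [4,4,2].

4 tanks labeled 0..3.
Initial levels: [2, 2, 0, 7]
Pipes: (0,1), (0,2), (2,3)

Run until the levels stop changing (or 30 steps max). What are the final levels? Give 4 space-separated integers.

Step 1: flows [0=1,0->2,3->2] -> levels [1 2 2 6]
Step 2: flows [1->0,2->0,3->2] -> levels [3 1 2 5]
Step 3: flows [0->1,0->2,3->2] -> levels [1 2 4 4]
Step 4: flows [1->0,2->0,2=3] -> levels [3 1 3 4]
Step 5: flows [0->1,0=2,3->2] -> levels [2 2 4 3]
Step 6: flows [0=1,2->0,2->3] -> levels [3 2 2 4]
Step 7: flows [0->1,0->2,3->2] -> levels [1 3 4 3]
Step 8: flows [1->0,2->0,2->3] -> levels [3 2 2 4]
  -> period-2 cycle: step 8 state = step 6 state; never stabilizes
  -> state at step 30: (30-6) mod 2 = 0, same as step 6 -> [3 2 2 4]

Answer: 3 2 2 4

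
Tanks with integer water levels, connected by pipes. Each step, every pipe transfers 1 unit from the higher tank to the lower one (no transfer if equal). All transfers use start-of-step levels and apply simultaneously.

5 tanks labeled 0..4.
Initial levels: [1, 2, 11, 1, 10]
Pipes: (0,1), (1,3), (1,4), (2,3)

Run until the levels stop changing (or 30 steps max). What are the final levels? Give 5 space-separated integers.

Step 1: flows [1->0,1->3,4->1,2->3] -> levels [2 1 10 3 9]
Step 2: flows [0->1,3->1,4->1,2->3] -> levels [1 4 9 3 8]
Step 3: flows [1->0,1->3,4->1,2->3] -> levels [2 3 8 5 7]
Step 4: flows [1->0,3->1,4->1,2->3] -> levels [3 4 7 5 6]
Step 5: flows [1->0,3->1,4->1,2->3] -> levels [4 5 6 5 5]
Step 6: flows [1->0,1=3,1=4,2->3] -> levels [5 4 5 6 5]
Step 7: flows [0->1,3->1,4->1,3->2] -> levels [4 7 6 4 4]
Step 8: flows [1->0,1->3,1->4,2->3] -> levels [5 4 5 6 5]
  -> period-2 cycle: step 8 state = step 6 state; never stabilizes
  -> state at step 30: (30-6) mod 2 = 0, same as step 6 -> [5 4 5 6 5]

Answer: 5 4 5 6 5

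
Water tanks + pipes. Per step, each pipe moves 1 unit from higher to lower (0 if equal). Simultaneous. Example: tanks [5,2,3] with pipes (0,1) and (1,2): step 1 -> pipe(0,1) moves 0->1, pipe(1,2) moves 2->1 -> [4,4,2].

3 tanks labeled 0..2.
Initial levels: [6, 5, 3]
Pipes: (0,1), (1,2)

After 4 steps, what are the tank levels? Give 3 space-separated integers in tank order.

Step 1: flows [0->1,1->2] -> levels [5 5 4]
Step 2: flows [0=1,1->2] -> levels [5 4 5]
Step 3: flows [0->1,2->1] -> levels [4 6 4]
Step 4: flows [1->0,1->2] -> levels [5 4 5]

Answer: 5 4 5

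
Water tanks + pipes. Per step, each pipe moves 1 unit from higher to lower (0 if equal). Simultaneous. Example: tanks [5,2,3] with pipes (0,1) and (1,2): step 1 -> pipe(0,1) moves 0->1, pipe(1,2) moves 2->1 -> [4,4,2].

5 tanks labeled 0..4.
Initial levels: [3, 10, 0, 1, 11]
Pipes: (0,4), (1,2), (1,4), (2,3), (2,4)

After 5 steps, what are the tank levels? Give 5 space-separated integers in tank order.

Answer: 5 6 3 4 7

Derivation:
Step 1: flows [4->0,1->2,4->1,3->2,4->2] -> levels [4 10 3 0 8]
Step 2: flows [4->0,1->2,1->4,2->3,4->2] -> levels [5 8 4 1 7]
Step 3: flows [4->0,1->2,1->4,2->3,4->2] -> levels [6 6 5 2 6]
Step 4: flows [0=4,1->2,1=4,2->3,4->2] -> levels [6 5 6 3 5]
Step 5: flows [0->4,2->1,1=4,2->3,2->4] -> levels [5 6 3 4 7]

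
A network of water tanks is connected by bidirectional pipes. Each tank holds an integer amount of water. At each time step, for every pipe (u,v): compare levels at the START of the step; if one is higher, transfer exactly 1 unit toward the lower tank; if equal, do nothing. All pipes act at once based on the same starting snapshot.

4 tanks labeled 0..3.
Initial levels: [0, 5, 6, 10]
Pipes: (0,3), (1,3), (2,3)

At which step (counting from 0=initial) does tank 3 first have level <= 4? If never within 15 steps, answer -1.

Answer: 6

Derivation:
Step 1: flows [3->0,3->1,3->2] -> levels [1 6 7 7]
Step 2: flows [3->0,3->1,2=3] -> levels [2 7 7 5]
Step 3: flows [3->0,1->3,2->3] -> levels [3 6 6 6]
Step 4: flows [3->0,1=3,2=3] -> levels [4 6 6 5]
Step 5: flows [3->0,1->3,2->3] -> levels [5 5 5 6]
Step 6: flows [3->0,3->1,3->2] -> levels [6 6 6 3]
Tank 3 first reaches <=4 at step 6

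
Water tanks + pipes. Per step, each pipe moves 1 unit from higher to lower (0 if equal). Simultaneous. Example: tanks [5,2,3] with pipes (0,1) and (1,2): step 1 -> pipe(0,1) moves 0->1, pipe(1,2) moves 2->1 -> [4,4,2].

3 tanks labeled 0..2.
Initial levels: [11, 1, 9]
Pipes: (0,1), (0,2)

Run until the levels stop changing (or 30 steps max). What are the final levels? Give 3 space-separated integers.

Step 1: flows [0->1,0->2] -> levels [9 2 10]
Step 2: flows [0->1,2->0] -> levels [9 3 9]
Step 3: flows [0->1,0=2] -> levels [8 4 9]
Step 4: flows [0->1,2->0] -> levels [8 5 8]
Step 5: flows [0->1,0=2] -> levels [7 6 8]
Step 6: flows [0->1,2->0] -> levels [7 7 7]
Step 7: flows [0=1,0=2] -> levels [7 7 7]
  -> stable (no change)

Answer: 7 7 7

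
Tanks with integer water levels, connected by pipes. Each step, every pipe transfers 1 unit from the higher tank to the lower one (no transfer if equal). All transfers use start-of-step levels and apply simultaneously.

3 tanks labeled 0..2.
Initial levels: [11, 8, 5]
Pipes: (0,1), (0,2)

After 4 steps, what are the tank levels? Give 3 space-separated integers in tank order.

Answer: 8 8 8

Derivation:
Step 1: flows [0->1,0->2] -> levels [9 9 6]
Step 2: flows [0=1,0->2] -> levels [8 9 7]
Step 3: flows [1->0,0->2] -> levels [8 8 8]
Step 4: flows [0=1,0=2] -> levels [8 8 8]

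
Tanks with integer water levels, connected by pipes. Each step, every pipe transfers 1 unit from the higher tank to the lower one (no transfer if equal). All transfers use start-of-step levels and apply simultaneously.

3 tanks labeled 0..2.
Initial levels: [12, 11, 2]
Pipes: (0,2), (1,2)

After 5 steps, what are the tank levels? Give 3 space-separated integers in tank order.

Answer: 9 9 7

Derivation:
Step 1: flows [0->2,1->2] -> levels [11 10 4]
Step 2: flows [0->2,1->2] -> levels [10 9 6]
Step 3: flows [0->2,1->2] -> levels [9 8 8]
Step 4: flows [0->2,1=2] -> levels [8 8 9]
Step 5: flows [2->0,2->1] -> levels [9 9 7]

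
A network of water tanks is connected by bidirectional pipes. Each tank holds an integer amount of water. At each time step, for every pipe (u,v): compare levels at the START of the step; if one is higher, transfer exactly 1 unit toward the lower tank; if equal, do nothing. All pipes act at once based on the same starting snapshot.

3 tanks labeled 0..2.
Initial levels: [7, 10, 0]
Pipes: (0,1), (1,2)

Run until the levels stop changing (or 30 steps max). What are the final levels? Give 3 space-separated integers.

Answer: 6 5 6

Derivation:
Step 1: flows [1->0,1->2] -> levels [8 8 1]
Step 2: flows [0=1,1->2] -> levels [8 7 2]
Step 3: flows [0->1,1->2] -> levels [7 7 3]
Step 4: flows [0=1,1->2] -> levels [7 6 4]
Step 5: flows [0->1,1->2] -> levels [6 6 5]
Step 6: flows [0=1,1->2] -> levels [6 5 6]
Step 7: flows [0->1,2->1] -> levels [5 7 5]
Step 8: flows [1->0,1->2] -> levels [6 5 6]
  -> period-2 cycle: step 8 state = step 6 state; never stabilizes
  -> state at step 30: (30-6) mod 2 = 0, same as step 6 -> [6 5 6]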